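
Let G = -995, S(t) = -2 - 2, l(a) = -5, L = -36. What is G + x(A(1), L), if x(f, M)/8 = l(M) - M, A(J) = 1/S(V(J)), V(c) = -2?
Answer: -747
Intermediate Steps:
S(t) = -4
A(J) = -¼ (A(J) = 1/(-4) = -¼)
x(f, M) = -40 - 8*M (x(f, M) = 8*(-5 - M) = -40 - 8*M)
G + x(A(1), L) = -995 + (-40 - 8*(-36)) = -995 + (-40 + 288) = -995 + 248 = -747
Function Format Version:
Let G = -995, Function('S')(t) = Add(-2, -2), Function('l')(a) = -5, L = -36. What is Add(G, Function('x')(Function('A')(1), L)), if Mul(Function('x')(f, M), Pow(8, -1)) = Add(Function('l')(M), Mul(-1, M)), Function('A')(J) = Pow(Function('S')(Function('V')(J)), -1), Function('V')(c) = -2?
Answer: -747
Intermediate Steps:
Function('S')(t) = -4
Function('A')(J) = Rational(-1, 4) (Function('A')(J) = Pow(-4, -1) = Rational(-1, 4))
Function('x')(f, M) = Add(-40, Mul(-8, M)) (Function('x')(f, M) = Mul(8, Add(-5, Mul(-1, M))) = Add(-40, Mul(-8, M)))
Add(G, Function('x')(Function('A')(1), L)) = Add(-995, Add(-40, Mul(-8, -36))) = Add(-995, Add(-40, 288)) = Add(-995, 248) = -747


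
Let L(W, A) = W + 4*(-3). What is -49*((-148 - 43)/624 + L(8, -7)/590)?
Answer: 2822057/184080 ≈ 15.331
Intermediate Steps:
L(W, A) = -12 + W (L(W, A) = W - 12 = -12 + W)
-49*((-148 - 43)/624 + L(8, -7)/590) = -49*((-148 - 43)/624 + (-12 + 8)/590) = -49*(-191*1/624 - 4*1/590) = -49*(-191/624 - 2/295) = -49*(-57593/184080) = 2822057/184080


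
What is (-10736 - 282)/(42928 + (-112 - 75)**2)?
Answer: -11018/77897 ≈ -0.14144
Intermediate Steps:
(-10736 - 282)/(42928 + (-112 - 75)**2) = -11018/(42928 + (-187)**2) = -11018/(42928 + 34969) = -11018/77897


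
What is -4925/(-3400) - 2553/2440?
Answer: 4171/10370 ≈ 0.40222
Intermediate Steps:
-4925/(-3400) - 2553/2440 = -4925*(-1/3400) - 2553*1/2440 = 197/136 - 2553/2440 = 4171/10370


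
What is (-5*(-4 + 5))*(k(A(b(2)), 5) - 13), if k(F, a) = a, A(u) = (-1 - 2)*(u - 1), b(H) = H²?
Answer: 40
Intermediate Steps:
A(u) = 3 - 3*u (A(u) = -3*(-1 + u) = 3 - 3*u)
(-5*(-4 + 5))*(k(A(b(2)), 5) - 13) = (-5*(-4 + 5))*(5 - 13) = -5*1*(-8) = -5*(-8) = 40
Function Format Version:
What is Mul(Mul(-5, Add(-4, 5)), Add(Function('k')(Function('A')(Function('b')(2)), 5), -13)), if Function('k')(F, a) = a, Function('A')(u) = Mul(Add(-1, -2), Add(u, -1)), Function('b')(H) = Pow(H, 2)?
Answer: 40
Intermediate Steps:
Function('A')(u) = Add(3, Mul(-3, u)) (Function('A')(u) = Mul(-3, Add(-1, u)) = Add(3, Mul(-3, u)))
Mul(Mul(-5, Add(-4, 5)), Add(Function('k')(Function('A')(Function('b')(2)), 5), -13)) = Mul(Mul(-5, Add(-4, 5)), Add(5, -13)) = Mul(Mul(-5, 1), -8) = Mul(-5, -8) = 40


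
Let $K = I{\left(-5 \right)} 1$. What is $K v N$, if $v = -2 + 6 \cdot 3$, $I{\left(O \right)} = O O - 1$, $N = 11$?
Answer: $4224$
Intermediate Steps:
$I{\left(O \right)} = -1 + O^{2}$ ($I{\left(O \right)} = O^{2} - 1 = -1 + O^{2}$)
$K = 24$ ($K = \left(-1 + \left(-5\right)^{2}\right) 1 = \left(-1 + 25\right) 1 = 24 \cdot 1 = 24$)
$v = 16$ ($v = -2 + 18 = 16$)
$K v N = 24 \cdot 16 \cdot 11 = 384 \cdot 11 = 4224$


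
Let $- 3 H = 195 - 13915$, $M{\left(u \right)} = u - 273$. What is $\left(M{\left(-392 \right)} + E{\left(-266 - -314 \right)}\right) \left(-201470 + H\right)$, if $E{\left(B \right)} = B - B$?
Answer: $\frac{392808850}{3} \approx 1.3094 \cdot 10^{8}$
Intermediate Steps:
$E{\left(B \right)} = 0$
$M{\left(u \right)} = -273 + u$
$H = \frac{13720}{3}$ ($H = - \frac{195 - 13915}{3} = \left(- \frac{1}{3}\right) \left(-13720\right) = \frac{13720}{3} \approx 4573.3$)
$\left(M{\left(-392 \right)} + E{\left(-266 - -314 \right)}\right) \left(-201470 + H\right) = \left(\left(-273 - 392\right) + 0\right) \left(-201470 + \frac{13720}{3}\right) = \left(-665 + 0\right) \left(- \frac{590690}{3}\right) = \left(-665\right) \left(- \frac{590690}{3}\right) = \frac{392808850}{3}$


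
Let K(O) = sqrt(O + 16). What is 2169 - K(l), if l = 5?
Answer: 2169 - sqrt(21) ≈ 2164.4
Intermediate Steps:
K(O) = sqrt(16 + O)
2169 - K(l) = 2169 - sqrt(16 + 5) = 2169 - sqrt(21)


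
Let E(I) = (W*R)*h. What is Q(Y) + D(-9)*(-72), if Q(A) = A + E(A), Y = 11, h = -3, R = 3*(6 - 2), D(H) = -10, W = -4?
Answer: 875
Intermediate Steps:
R = 12 (R = 3*4 = 12)
E(I) = 144 (E(I) = -4*12*(-3) = -48*(-3) = 144)
Q(A) = 144 + A (Q(A) = A + 144 = 144 + A)
Q(Y) + D(-9)*(-72) = (144 + 11) - 10*(-72) = 155 + 720 = 875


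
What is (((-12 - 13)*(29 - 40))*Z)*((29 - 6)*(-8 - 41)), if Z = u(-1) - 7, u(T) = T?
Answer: 2479400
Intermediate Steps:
Z = -8 (Z = -1 - 7 = -8)
(((-12 - 13)*(29 - 40))*Z)*((29 - 6)*(-8 - 41)) = (((-12 - 13)*(29 - 40))*(-8))*((29 - 6)*(-8 - 41)) = (-25*(-11)*(-8))*(23*(-49)) = (275*(-8))*(-1127) = -2200*(-1127) = 2479400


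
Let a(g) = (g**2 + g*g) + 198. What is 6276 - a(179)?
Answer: -58004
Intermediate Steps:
a(g) = 198 + 2*g**2 (a(g) = (g**2 + g**2) + 198 = 2*g**2 + 198 = 198 + 2*g**2)
6276 - a(179) = 6276 - (198 + 2*179**2) = 6276 - (198 + 2*32041) = 6276 - (198 + 64082) = 6276 - 1*64280 = 6276 - 64280 = -58004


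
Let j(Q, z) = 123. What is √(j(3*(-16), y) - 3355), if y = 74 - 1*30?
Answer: 4*I*√202 ≈ 56.851*I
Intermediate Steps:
y = 44 (y = 74 - 30 = 44)
√(j(3*(-16), y) - 3355) = √(123 - 3355) = √(-3232) = 4*I*√202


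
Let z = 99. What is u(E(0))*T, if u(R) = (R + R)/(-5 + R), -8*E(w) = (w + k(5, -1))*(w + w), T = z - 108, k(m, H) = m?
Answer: 0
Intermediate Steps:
T = -9 (T = 99 - 108 = -9)
E(w) = -w*(5 + w)/4 (E(w) = -(w + 5)*(w + w)/8 = -(5 + w)*2*w/8 = -w*(5 + w)/4)
u(R) = 2*R/(-5 + R) (u(R) = (2*R)/(-5 + R) = 2*R/(-5 + R))
u(E(0))*T = (2*(-1/4*0*(5 + 0))/(-5 - 1/4*0*(5 + 0)))*(-9) = (2*(-1/4*0*5)/(-5 - 1/4*0*5))*(-9) = (2*0/(-5 + 0))*(-9) = (2*0/(-5))*(-9) = (2*0*(-1/5))*(-9) = 0*(-9) = 0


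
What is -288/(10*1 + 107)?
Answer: -32/13 ≈ -2.4615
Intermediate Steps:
-288/(10*1 + 107) = -288/(10 + 107) = -288/117 = (1/117)*(-288) = -32/13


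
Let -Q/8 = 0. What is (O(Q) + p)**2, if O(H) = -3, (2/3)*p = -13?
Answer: 2025/4 ≈ 506.25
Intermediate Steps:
Q = 0 (Q = -8*0 = 0)
p = -39/2 (p = (3/2)*(-13) = -39/2 ≈ -19.500)
(O(Q) + p)**2 = (-3 - 39/2)**2 = (-45/2)**2 = 2025/4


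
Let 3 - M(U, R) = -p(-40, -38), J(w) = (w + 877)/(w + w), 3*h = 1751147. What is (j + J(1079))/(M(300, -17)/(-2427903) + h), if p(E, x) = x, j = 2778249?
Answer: 7278201663802047/1529164214726278 ≈ 4.7596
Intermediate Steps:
h = 1751147/3 (h = (⅓)*1751147 = 1751147/3 ≈ 5.8372e+5)
J(w) = (877 + w)/(2*w) (J(w) = (877 + w)/((2*w)) = (877 + w)*(1/(2*w)) = (877 + w)/(2*w))
M(U, R) = -35 (M(U, R) = 3 - (-1)*(-38) = 3 - 1*38 = 3 - 38 = -35)
(j + J(1079))/(M(300, -17)/(-2427903) + h) = (2778249 + (½)*(877 + 1079)/1079)/(-35/(-2427903) + 1751147/3) = (2778249 + (½)*(1/1079)*1956)/(-35*(-1/2427903) + 1751147/3) = (2778249 + 978/1079)/(35/2427903 + 1751147/3) = 2997731649/(1079*(1417205018282/2427903)) = (2997731649/1079)*(2427903/1417205018282) = 7278201663802047/1529164214726278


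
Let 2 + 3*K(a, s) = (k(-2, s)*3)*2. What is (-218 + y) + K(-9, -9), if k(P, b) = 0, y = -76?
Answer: -884/3 ≈ -294.67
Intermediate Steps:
K(a, s) = -2/3 (K(a, s) = -2/3 + ((0*3)*2)/3 = -2/3 + (0*2)/3 = -2/3 + (1/3)*0 = -2/3 + 0 = -2/3)
(-218 + y) + K(-9, -9) = (-218 - 76) - 2/3 = -294 - 2/3 = -884/3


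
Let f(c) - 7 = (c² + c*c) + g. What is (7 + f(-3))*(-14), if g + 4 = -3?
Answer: -350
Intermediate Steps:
g = -7 (g = -4 - 3 = -7)
f(c) = 2*c² (f(c) = 7 + ((c² + c*c) - 7) = 7 + ((c² + c²) - 7) = 7 + (2*c² - 7) = 7 + (-7 + 2*c²) = 2*c²)
(7 + f(-3))*(-14) = (7 + 2*(-3)²)*(-14) = (7 + 2*9)*(-14) = (7 + 18)*(-14) = 25*(-14) = -350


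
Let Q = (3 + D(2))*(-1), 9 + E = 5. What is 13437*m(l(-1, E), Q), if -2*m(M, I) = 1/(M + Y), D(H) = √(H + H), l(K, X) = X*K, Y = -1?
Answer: -4479/2 ≈ -2239.5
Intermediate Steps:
E = -4 (E = -9 + 5 = -4)
l(K, X) = K*X
D(H) = √2*√H (D(H) = √(2*H) = √2*√H)
Q = -5 (Q = (3 + √2*√2)*(-1) = (3 + 2)*(-1) = 5*(-1) = -5)
m(M, I) = -1/(2*(-1 + M)) (m(M, I) = -1/(2*(M - 1)) = -1/(2*(-1 + M)))
13437*m(l(-1, E), Q) = 13437*(-1/(-2 + 2*(-1*(-4)))) = 13437*(-1/(-2 + 2*4)) = 13437*(-1/(-2 + 8)) = 13437*(-1/6) = 13437*(-1*⅙) = 13437*(-⅙) = -4479/2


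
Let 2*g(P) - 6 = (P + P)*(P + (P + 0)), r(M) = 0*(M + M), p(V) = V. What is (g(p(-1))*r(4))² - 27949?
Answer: -27949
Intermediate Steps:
r(M) = 0 (r(M) = 0*(2*M) = 0)
g(P) = 3 + 2*P² (g(P) = 3 + ((P + P)*(P + (P + 0)))/2 = 3 + ((2*P)*(P + P))/2 = 3 + ((2*P)*(2*P))/2 = 3 + (4*P²)/2 = 3 + 2*P²)
(g(p(-1))*r(4))² - 27949 = ((3 + 2*(-1)²)*0)² - 27949 = ((3 + 2*1)*0)² - 27949 = ((3 + 2)*0)² - 27949 = (5*0)² - 27949 = 0² - 27949 = 0 - 27949 = -27949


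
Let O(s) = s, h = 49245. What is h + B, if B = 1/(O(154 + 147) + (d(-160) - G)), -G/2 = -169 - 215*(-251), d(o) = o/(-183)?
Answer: 972321793038/19744579 ≈ 49245.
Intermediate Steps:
d(o) = -o/183 (d(o) = o*(-1/183) = -o/183)
G = -107592 (G = -2*(-169 - 215*(-251)) = -2*(-169 + 53965) = -2*53796 = -107592)
B = 183/19744579 (B = 1/((154 + 147) + (-1/183*(-160) - 1*(-107592))) = 1/(301 + (160/183 + 107592)) = 1/(301 + 19689496/183) = 1/(19744579/183) = 183/19744579 ≈ 9.2684e-6)
h + B = 49245 + 183/19744579 = 972321793038/19744579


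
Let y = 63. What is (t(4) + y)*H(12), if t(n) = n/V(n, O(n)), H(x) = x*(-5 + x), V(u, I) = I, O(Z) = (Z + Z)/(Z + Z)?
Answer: 5628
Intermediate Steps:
O(Z) = 1 (O(Z) = (2*Z)/((2*Z)) = (2*Z)*(1/(2*Z)) = 1)
t(n) = n (t(n) = n/1 = n*1 = n)
(t(4) + y)*H(12) = (4 + 63)*(12*(-5 + 12)) = 67*(12*7) = 67*84 = 5628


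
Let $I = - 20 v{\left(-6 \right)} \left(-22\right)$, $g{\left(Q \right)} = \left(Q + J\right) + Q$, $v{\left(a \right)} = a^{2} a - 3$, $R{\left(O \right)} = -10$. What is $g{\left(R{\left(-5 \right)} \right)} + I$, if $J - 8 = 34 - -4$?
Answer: $-96334$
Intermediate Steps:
$J = 46$ ($J = 8 + \left(34 - -4\right) = 8 + \left(34 + 4\right) = 8 + 38 = 46$)
$v{\left(a \right)} = -3 + a^{3}$ ($v{\left(a \right)} = a^{3} - 3 = -3 + a^{3}$)
$g{\left(Q \right)} = 46 + 2 Q$ ($g{\left(Q \right)} = \left(Q + 46\right) + Q = \left(46 + Q\right) + Q = 46 + 2 Q$)
$I = -96360$ ($I = - 20 \left(-3 + \left(-6\right)^{3}\right) \left(-22\right) = - 20 \left(-3 - 216\right) \left(-22\right) = \left(-20\right) \left(-219\right) \left(-22\right) = 4380 \left(-22\right) = -96360$)
$g{\left(R{\left(-5 \right)} \right)} + I = \left(46 + 2 \left(-10\right)\right) - 96360 = \left(46 - 20\right) - 96360 = 26 - 96360 = -96334$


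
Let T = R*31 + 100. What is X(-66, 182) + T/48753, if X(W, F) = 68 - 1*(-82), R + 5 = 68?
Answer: 7315003/48753 ≈ 150.04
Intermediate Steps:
R = 63 (R = -5 + 68 = 63)
T = 2053 (T = 63*31 + 100 = 1953 + 100 = 2053)
X(W, F) = 150 (X(W, F) = 68 + 82 = 150)
X(-66, 182) + T/48753 = 150 + 2053/48753 = 7315003/48753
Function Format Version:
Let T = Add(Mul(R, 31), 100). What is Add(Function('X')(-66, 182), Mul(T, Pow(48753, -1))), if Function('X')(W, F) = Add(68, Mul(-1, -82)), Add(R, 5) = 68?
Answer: Rational(7315003, 48753) ≈ 150.04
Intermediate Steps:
R = 63 (R = Add(-5, 68) = 63)
T = 2053 (T = Add(Mul(63, 31), 100) = Add(1953, 100) = 2053)
Function('X')(W, F) = 150 (Function('X')(W, F) = Add(68, 82) = 150)
Add(Function('X')(-66, 182), Mul(T, Pow(48753, -1))) = Add(150, Mul(2053, Pow(48753, -1))) = Add(150, Mul(2053, Rational(1, 48753))) = Add(150, Rational(2053, 48753)) = Rational(7315003, 48753)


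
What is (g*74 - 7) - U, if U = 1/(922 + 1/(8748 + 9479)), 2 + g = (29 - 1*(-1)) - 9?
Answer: 23510589478/16805295 ≈ 1399.0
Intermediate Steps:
g = 19 (g = -2 + ((29 - 1*(-1)) - 9) = -2 + ((29 + 1) - 9) = -2 + (30 - 9) = -2 + 21 = 19)
U = 18227/16805295 (U = 1/(922 + 1/18227) = 1/(16805295/18227) = 18227/16805295 ≈ 0.0010846)
(g*74 - 7) - U = (19*74 - 7) - 1*18227/16805295 = (1406 - 7) - 18227/16805295 = 1399 - 18227/16805295 = 23510589478/16805295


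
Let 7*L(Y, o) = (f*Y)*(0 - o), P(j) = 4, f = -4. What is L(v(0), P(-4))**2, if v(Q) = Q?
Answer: 0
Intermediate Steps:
L(Y, o) = 4*Y*o/7 (L(Y, o) = ((-4*Y)*(0 - o))/7 = ((-4*Y)*(-o))/7 = (4*Y*o)/7 = 4*Y*o/7)
L(v(0), P(-4))**2 = ((4/7)*0*4)**2 = 0**2 = 0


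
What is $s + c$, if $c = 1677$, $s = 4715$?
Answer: $6392$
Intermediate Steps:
$s + c = 4715 + 1677 = 6392$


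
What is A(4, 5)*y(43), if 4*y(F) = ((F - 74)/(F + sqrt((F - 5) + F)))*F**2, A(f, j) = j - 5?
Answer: 0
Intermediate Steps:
A(f, j) = -5 + j
y(F) = F**2*(-74 + F)/(4*(F + sqrt(-5 + 2*F))) (y(F) = (((F - 74)/(F + sqrt((F - 5) + F)))*F**2)/4 = (((-74 + F)/(F + sqrt((-5 + F) + F)))*F**2)/4 = (((-74 + F)/(F + sqrt(-5 + 2*F)))*F**2)/4 = (F**2*(-74 + F)/(F + sqrt(-5 + 2*F)))/4 = F**2*(-74 + F)/(4*(F + sqrt(-5 + 2*F))))
A(4, 5)*y(43) = (-5 + 5)*((1/4)*43**2*(-74 + 43)/(43 + sqrt(-5 + 2*43))) = 0*((1/4)*1849*(-31)/(43 + sqrt(-5 + 86))) = 0*((1/4)*1849*(-31)/(43 + sqrt(81))) = 0*((1/4)*1849*(-31)/(43 + 9)) = 0*((1/4)*1849*(-31)/52) = 0*((1/4)*1849*(1/52)*(-31)) = 0*(-57319/208) = 0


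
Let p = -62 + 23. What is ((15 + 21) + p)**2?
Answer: 9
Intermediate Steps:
p = -39
((15 + 21) + p)**2 = ((15 + 21) - 39)**2 = (36 - 39)**2 = (-3)**2 = 9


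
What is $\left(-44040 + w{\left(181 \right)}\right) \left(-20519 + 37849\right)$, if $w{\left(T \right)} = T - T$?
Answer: $-763213200$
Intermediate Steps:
$w{\left(T \right)} = 0$
$\left(-44040 + w{\left(181 \right)}\right) \left(-20519 + 37849\right) = \left(-44040 + 0\right) \left(-20519 + 37849\right) = \left(-44040\right) 17330 = -763213200$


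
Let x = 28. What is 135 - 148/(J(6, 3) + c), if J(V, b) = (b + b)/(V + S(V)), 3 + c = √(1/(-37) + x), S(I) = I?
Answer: 75853/643 - 1776*√4255/3215 ≈ 81.933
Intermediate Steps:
c = -3 + 3*√4255/37 (c = -3 + √(1/(-37) + 28) = -3 + √(-1/37 + 28) = -3 + √(1035/37) = -3 + 3*√4255/37 ≈ 2.2889)
J(V, b) = b/V (J(V, b) = (b + b)/(V + V) = (2*b)/((2*V)) = (2*b)*(1/(2*V)) = b/V)
135 - 148/(J(6, 3) + c) = 135 - 148/(3/6 + (-3 + 3*√4255/37)) = 135 - 148/(3*(⅙) + (-3 + 3*√4255/37)) = 135 - 148/(½ + (-3 + 3*√4255/37)) = 135 - 148/(-5/2 + 3*√4255/37)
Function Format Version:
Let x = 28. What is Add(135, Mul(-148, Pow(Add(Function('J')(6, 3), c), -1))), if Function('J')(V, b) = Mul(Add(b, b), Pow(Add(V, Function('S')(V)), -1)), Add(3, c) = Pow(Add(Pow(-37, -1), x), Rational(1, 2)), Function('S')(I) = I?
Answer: Add(Rational(75853, 643), Mul(Rational(-1776, 3215), Pow(4255, Rational(1, 2)))) ≈ 81.933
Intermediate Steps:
c = Add(-3, Mul(Rational(3, 37), Pow(4255, Rational(1, 2)))) (c = Add(-3, Pow(Add(Pow(-37, -1), 28), Rational(1, 2))) = Add(-3, Pow(Add(Rational(-1, 37), 28), Rational(1, 2))) = Add(-3, Pow(Rational(1035, 37), Rational(1, 2))) = Add(-3, Mul(Rational(3, 37), Pow(4255, Rational(1, 2)))) ≈ 2.2889)
Function('J')(V, b) = Mul(b, Pow(V, -1)) (Function('J')(V, b) = Mul(Add(b, b), Pow(Add(V, V), -1)) = Mul(Mul(2, b), Pow(Mul(2, V), -1)) = Mul(Mul(2, b), Mul(Rational(1, 2), Pow(V, -1))) = Mul(b, Pow(V, -1)))
Add(135, Mul(-148, Pow(Add(Function('J')(6, 3), c), -1))) = Add(135, Mul(-148, Pow(Add(Mul(3, Pow(6, -1)), Add(-3, Mul(Rational(3, 37), Pow(4255, Rational(1, 2))))), -1))) = Add(135, Mul(-148, Pow(Add(Mul(3, Rational(1, 6)), Add(-3, Mul(Rational(3, 37), Pow(4255, Rational(1, 2))))), -1))) = Add(135, Mul(-148, Pow(Add(Rational(1, 2), Add(-3, Mul(Rational(3, 37), Pow(4255, Rational(1, 2))))), -1))) = Add(135, Mul(-148, Pow(Add(Rational(-5, 2), Mul(Rational(3, 37), Pow(4255, Rational(1, 2)))), -1)))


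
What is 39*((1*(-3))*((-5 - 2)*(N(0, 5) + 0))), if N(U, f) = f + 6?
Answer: 9009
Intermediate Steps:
N(U, f) = 6 + f
39*((1*(-3))*((-5 - 2)*(N(0, 5) + 0))) = 39*((1*(-3))*((-5 - 2)*((6 + 5) + 0))) = 39*(-(-21)*(11 + 0)) = 39*(-(-21)*11) = 39*(-3*(-77)) = 39*231 = 9009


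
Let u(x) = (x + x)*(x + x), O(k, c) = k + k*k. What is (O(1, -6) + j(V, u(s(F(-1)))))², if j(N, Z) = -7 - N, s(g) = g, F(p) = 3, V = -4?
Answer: 1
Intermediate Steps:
O(k, c) = k + k²
u(x) = 4*x² (u(x) = (2*x)*(2*x) = 4*x²)
(O(1, -6) + j(V, u(s(F(-1)))))² = (1*(1 + 1) + (-7 - 1*(-4)))² = (1*2 + (-7 + 4))² = (2 - 3)² = (-1)² = 1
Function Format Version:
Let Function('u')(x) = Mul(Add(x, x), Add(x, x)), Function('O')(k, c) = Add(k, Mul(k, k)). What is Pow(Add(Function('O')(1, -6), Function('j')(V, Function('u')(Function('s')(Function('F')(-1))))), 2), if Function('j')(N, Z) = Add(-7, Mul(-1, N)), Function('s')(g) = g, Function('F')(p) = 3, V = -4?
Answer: 1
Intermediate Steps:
Function('O')(k, c) = Add(k, Pow(k, 2))
Function('u')(x) = Mul(4, Pow(x, 2)) (Function('u')(x) = Mul(Mul(2, x), Mul(2, x)) = Mul(4, Pow(x, 2)))
Pow(Add(Function('O')(1, -6), Function('j')(V, Function('u')(Function('s')(Function('F')(-1))))), 2) = Pow(Add(Mul(1, Add(1, 1)), Add(-7, Mul(-1, -4))), 2) = Pow(Add(Mul(1, 2), Add(-7, 4)), 2) = Pow(Add(2, -3), 2) = Pow(-1, 2) = 1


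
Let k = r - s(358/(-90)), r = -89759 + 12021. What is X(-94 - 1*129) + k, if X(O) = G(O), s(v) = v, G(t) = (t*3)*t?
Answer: 3215384/45 ≈ 71453.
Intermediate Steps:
G(t) = 3*t² (G(t) = (3*t)*t = 3*t²)
r = -77738
k = -3498031/45 (k = -77738 - 358/(-90) = -77738 - 358*(-1)/90 = -77738 - 1*(-179/45) = -77738 + 179/45 = -3498031/45 ≈ -77734.)
X(O) = 3*O²
X(-94 - 1*129) + k = 3*(-94 - 1*129)² - 3498031/45 = 3*(-94 - 129)² - 3498031/45 = 3*(-223)² - 3498031/45 = 3*49729 - 3498031/45 = 149187 - 3498031/45 = 3215384/45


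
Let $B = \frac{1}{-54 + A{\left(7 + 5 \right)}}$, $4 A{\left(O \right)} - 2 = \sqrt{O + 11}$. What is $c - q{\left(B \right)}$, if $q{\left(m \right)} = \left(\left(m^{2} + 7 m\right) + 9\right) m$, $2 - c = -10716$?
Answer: $\frac{1027894650126325118}{95902103304917} + \frac{73240650820 \sqrt{23}}{95902103304917} \approx 10718.0$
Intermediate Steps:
$A{\left(O \right)} = \frac{1}{2} + \frac{\sqrt{11 + O}}{4}$ ($A{\left(O \right)} = \frac{1}{2} + \frac{\sqrt{O + 11}}{4} = \frac{1}{2} + \frac{\sqrt{11 + O}}{4}$)
$c = 10718$ ($c = 2 - -10716 = 2 + 10716 = 10718$)
$B = \frac{1}{- \frac{107}{2} + \frac{\sqrt{23}}{4}}$ ($B = \frac{1}{-54 + \left(\frac{1}{2} + \frac{\sqrt{11 + \left(7 + 5\right)}}{4}\right)} = \frac{1}{-54 + \left(\frac{1}{2} + \frac{\sqrt{11 + 12}}{4}\right)} = \frac{1}{-54 + \left(\frac{1}{2} + \frac{\sqrt{23}}{4}\right)} = \frac{1}{- \frac{107}{2} + \frac{\sqrt{23}}{4}} \approx -0.01912$)
$q{\left(m \right)} = m \left(9 + m^{2} + 7 m\right)$ ($q{\left(m \right)} = \left(9 + m^{2} + 7 m\right) m = m \left(9 + m^{2} + 7 m\right)$)
$c - q{\left(B \right)} = 10718 - \left(- \frac{856}{45773} - \frac{4 \sqrt{23}}{45773}\right) \left(9 + \left(- \frac{856}{45773} - \frac{4 \sqrt{23}}{45773}\right)^{2} + 7 \left(- \frac{856}{45773} - \frac{4 \sqrt{23}}{45773}\right)\right) = 10718 - \left(- \frac{856}{45773} - \frac{4 \sqrt{23}}{45773}\right) \left(9 + \left(- \frac{856}{45773} - \frac{4 \sqrt{23}}{45773}\right)^{2} - \left(\frac{856}{6539} + \frac{4 \sqrt{23}}{6539}\right)\right) = 10718 - \left(- \frac{856}{45773} - \frac{4 \sqrt{23}}{45773}\right) \left(\frac{57995}{6539} + \left(- \frac{856}{45773} - \frac{4 \sqrt{23}}{45773}\right)^{2} - \frac{4 \sqrt{23}}{6539}\right)$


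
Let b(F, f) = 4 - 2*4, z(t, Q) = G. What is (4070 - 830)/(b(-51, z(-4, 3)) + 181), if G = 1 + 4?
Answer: 1080/59 ≈ 18.305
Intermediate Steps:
G = 5
z(t, Q) = 5
b(F, f) = -4 (b(F, f) = 4 - 8 = -4)
(4070 - 830)/(b(-51, z(-4, 3)) + 181) = (4070 - 830)/(-4 + 181) = 3240/177 = 3240*(1/177) = 1080/59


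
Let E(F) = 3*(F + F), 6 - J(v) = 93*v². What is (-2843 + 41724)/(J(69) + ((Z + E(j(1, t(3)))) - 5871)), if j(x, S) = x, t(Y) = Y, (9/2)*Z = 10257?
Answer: -116643/1339058 ≈ -0.087108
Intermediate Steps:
Z = 6838/3 (Z = (2/9)*10257 = 6838/3 ≈ 2279.3)
J(v) = 6 - 93*v²
E(F) = 6*F (E(F) = 3*(2*F) = 6*F)
(-2843 + 41724)/(J(69) + ((Z + E(j(1, t(3)))) - 5871)) = (-2843 + 41724)/((6 - 93*69²) + ((6838/3 + 6*1) - 5871)) = 38881/((6 - 93*4761) + ((6838/3 + 6) - 5871)) = 38881/((6 - 442773) + (6856/3 - 5871)) = 38881/(-442767 - 10757/3) = 38881/(-1339058/3) = 38881*(-3/1339058) = -116643/1339058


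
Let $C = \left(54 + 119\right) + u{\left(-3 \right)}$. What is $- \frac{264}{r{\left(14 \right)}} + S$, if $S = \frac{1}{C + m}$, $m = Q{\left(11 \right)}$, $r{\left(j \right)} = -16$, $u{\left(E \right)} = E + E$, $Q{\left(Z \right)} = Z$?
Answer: $\frac{1469}{89} \approx 16.506$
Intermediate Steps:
$u{\left(E \right)} = 2 E$
$m = 11$
$C = 167$ ($C = \left(54 + 119\right) + 2 \left(-3\right) = 173 - 6 = 167$)
$S = \frac{1}{178}$ ($S = \frac{1}{167 + 11} = \frac{1}{178} \approx 0.005618$)
$- \frac{264}{r{\left(14 \right)}} + S = - \frac{264}{-16} + \frac{1}{178} = \left(-264\right) \left(- \frac{1}{16}\right) + \frac{1}{178} = \frac{33}{2} + \frac{1}{178} = \frac{1469}{89}$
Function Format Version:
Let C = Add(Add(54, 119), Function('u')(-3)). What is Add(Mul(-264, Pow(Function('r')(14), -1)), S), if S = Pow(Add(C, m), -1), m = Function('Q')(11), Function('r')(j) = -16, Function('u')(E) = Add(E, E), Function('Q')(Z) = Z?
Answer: Rational(1469, 89) ≈ 16.506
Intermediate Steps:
Function('u')(E) = Mul(2, E)
m = 11
C = 167 (C = Add(Add(54, 119), Mul(2, -3)) = Add(173, -6) = 167)
S = Rational(1, 178) (S = Pow(Add(167, 11), -1) = Pow(178, -1) = Rational(1, 178) ≈ 0.0056180)
Add(Mul(-264, Pow(Function('r')(14), -1)), S) = Add(Mul(-264, Pow(-16, -1)), Rational(1, 178)) = Add(Mul(-264, Rational(-1, 16)), Rational(1, 178)) = Add(Rational(33, 2), Rational(1, 178)) = Rational(1469, 89)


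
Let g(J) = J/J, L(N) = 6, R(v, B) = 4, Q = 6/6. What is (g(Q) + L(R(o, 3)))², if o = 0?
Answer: 49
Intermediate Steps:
Q = 1 (Q = 6*(⅙) = 1)
g(J) = 1
(g(Q) + L(R(o, 3)))² = (1 + 6)² = 7² = 49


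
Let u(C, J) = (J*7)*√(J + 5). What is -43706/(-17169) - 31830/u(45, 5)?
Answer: 43706/17169 - 3183*√10/35 ≈ -285.04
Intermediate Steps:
u(C, J) = 7*J*√(5 + J) (u(C, J) = (7*J)*√(5 + J) = 7*J*√(5 + J))
-43706/(-17169) - 31830/u(45, 5) = -43706/(-17169) - 31830*1/(35*√(5 + 5)) = -43706*(-1/17169) - 31830*√10/350 = 43706/17169 - 31830*√10/350 = 43706/17169 - 3183*√10/35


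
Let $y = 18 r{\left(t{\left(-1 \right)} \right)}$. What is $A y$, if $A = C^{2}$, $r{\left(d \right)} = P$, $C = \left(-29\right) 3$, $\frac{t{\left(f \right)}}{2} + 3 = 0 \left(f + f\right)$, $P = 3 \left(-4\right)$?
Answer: $-1634904$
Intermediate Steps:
$P = -12$
$t{\left(f \right)} = -6$ ($t{\left(f \right)} = -6 + 2 \cdot 0 \left(f + f\right) = -6 + 2 \cdot 0 \cdot 2 f = -6 + 2 \cdot 0 = -6 + 0 = -6$)
$C = -87$
$r{\left(d \right)} = -12$
$A = 7569$ ($A = \left(-87\right)^{2} = 7569$)
$y = -216$ ($y = 18 \left(-12\right) = -216$)
$A y = 7569 \left(-216\right) = -1634904$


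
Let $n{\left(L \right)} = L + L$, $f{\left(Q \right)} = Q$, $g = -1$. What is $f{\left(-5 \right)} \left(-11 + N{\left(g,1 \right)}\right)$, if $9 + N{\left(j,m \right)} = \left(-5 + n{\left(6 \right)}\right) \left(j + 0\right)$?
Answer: $135$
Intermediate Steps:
$n{\left(L \right)} = 2 L$
$N{\left(j,m \right)} = -9 + 7 j$ ($N{\left(j,m \right)} = -9 + \left(-5 + 2 \cdot 6\right) \left(j + 0\right) = -9 + \left(-5 + 12\right) j = -9 + 7 j$)
$f{\left(-5 \right)} \left(-11 + N{\left(g,1 \right)}\right) = - 5 \left(-11 + \left(-9 + 7 \left(-1\right)\right)\right) = - 5 \left(-11 - 16\right) = \left(-5\right) \left(-27\right) = 135$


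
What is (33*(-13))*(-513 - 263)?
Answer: 332904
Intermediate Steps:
(33*(-13))*(-513 - 263) = -429*(-776) = 332904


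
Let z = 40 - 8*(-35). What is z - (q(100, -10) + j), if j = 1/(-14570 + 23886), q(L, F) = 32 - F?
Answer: 2589847/9316 ≈ 278.00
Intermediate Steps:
j = 1/9316 ≈ 0.00010734
z = 320 (z = 40 + 280 = 320)
z - (q(100, -10) + j) = 320 - ((32 - 1*(-10)) + 1/9316) = 320 - ((32 + 10) + 1/9316) = 320 - (42 + 1/9316) = 320 - 1*391273/9316 = 320 - 391273/9316 = 2589847/9316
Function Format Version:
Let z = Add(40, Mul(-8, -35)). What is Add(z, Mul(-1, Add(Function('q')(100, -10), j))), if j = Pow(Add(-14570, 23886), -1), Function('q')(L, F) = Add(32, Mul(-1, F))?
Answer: Rational(2589847, 9316) ≈ 278.00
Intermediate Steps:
j = Rational(1, 9316) (j = Pow(9316, -1) = Rational(1, 9316) ≈ 0.00010734)
z = 320 (z = Add(40, 280) = 320)
Add(z, Mul(-1, Add(Function('q')(100, -10), j))) = Add(320, Mul(-1, Add(Add(32, Mul(-1, -10)), Rational(1, 9316)))) = Add(320, Mul(-1, Add(Add(32, 10), Rational(1, 9316)))) = Add(320, Mul(-1, Add(42, Rational(1, 9316)))) = Add(320, Mul(-1, Rational(391273, 9316))) = Add(320, Rational(-391273, 9316)) = Rational(2589847, 9316)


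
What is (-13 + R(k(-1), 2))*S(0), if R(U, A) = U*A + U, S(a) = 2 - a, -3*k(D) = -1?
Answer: -24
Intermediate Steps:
k(D) = ⅓ (k(D) = -⅓*(-1) = ⅓)
R(U, A) = U + A*U (R(U, A) = A*U + U = U + A*U)
(-13 + R(k(-1), 2))*S(0) = (-13 + (1 + 2)/3)*(2 - 1*0) = (-13 + (⅓)*3)*(2 + 0) = (-13 + 1)*2 = -12*2 = -24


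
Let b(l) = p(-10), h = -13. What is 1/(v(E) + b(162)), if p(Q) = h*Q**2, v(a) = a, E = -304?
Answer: -1/1604 ≈ -0.00062344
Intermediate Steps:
p(Q) = -13*Q**2
b(l) = -1300 (b(l) = -13*(-10)**2 = -13*100 = -1300)
1/(v(E) + b(162)) = 1/(-304 - 1300) = 1/(-1604) = -1/1604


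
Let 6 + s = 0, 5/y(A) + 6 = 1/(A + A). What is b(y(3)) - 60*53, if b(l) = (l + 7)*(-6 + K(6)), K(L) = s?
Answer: -22776/7 ≈ -3253.7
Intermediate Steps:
y(A) = 5/(-6 + 1/(2*A)) (y(A) = 5/(-6 + 1/(A + A)) = 5/(-6 + 1/(2*A)))
s = -6 (s = -6 + 0 = -6)
K(L) = -6
b(l) = -84 - 12*l (b(l) = (l + 7)*(-6 - 6) = (7 + l)*(-12) = -84 - 12*l)
b(y(3)) - 60*53 = (-84 - (-120)*3/(-1 + 12*3)) - 60*53 = (-84 - (-120)*3/(-1 + 36)) - 3180 = (-84 - (-120)*3/35) - 3180 = (-84 - 12*(-6/7)) - 3180 = (-84 + 72/7) - 3180 = -516/7 - 3180 = -22776/7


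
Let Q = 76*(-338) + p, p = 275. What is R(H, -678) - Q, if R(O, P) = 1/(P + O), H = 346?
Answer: 8437115/332 ≈ 25413.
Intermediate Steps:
R(O, P) = 1/(O + P)
Q = -25413 (Q = 76*(-338) + 275 = -25688 + 275 = -25413)
R(H, -678) - Q = 1/(346 - 678) - 1*(-25413) = 1/(-332) + 25413 = -1/332 + 25413 = 8437115/332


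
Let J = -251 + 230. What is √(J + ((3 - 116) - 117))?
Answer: I*√251 ≈ 15.843*I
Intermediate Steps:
J = -21
√(J + ((3 - 116) - 117)) = √(-21 + ((3 - 116) - 117)) = √(-21 + (-113 - 117)) = √(-21 - 230) = √(-251) = I*√251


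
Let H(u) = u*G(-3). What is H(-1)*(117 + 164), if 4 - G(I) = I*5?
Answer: -5339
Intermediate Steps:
G(I) = 4 - 5*I (G(I) = 4 - I*5 = 4 - 5*I)
H(u) = 19*u (H(u) = u*(4 - 5*(-3)) = u*(4 + 15) = u*19 = 19*u)
H(-1)*(117 + 164) = (19*(-1))*(117 + 164) = -19*281 = -5339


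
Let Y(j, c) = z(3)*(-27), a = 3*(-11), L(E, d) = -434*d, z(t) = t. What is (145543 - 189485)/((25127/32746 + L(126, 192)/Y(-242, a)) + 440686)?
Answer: -38850967764/390539232737 ≈ -0.099480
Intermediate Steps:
a = -33
Y(j, c) = -81 (Y(j, c) = 3*(-27) = -81)
(145543 - 189485)/((25127/32746 + L(126, 192)/Y(-242, a)) + 440686) = (145543 - 189485)/((25127/32746 - 434*192/(-81)) + 440686) = -43942/((25127*(1/32746) - 83328*(-1/81)) + 440686) = -43942/((25127/32746 + 27776/27) + 440686) = -43942/(910231325/884142 + 440686) = -43942/390539232737/884142 = -43942*884142/390539232737 = -38850967764/390539232737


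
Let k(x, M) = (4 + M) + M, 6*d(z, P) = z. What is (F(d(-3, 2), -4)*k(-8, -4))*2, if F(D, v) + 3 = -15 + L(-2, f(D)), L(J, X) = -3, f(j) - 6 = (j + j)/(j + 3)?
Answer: 168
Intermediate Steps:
f(j) = 6 + 2*j/(3 + j) (f(j) = 6 + (j + j)/(j + 3) = 6 + (2*j)/(3 + j) = 6 + 2*j/(3 + j))
d(z, P) = z/6
F(D, v) = -21 (F(D, v) = -3 + (-15 - 3) = -3 - 18 = -21)
k(x, M) = 4 + 2*M
(F(d(-3, 2), -4)*k(-8, -4))*2 = -21*(4 + 2*(-4))*2 = -21*(4 - 8)*2 = -21*(-4)*2 = 84*2 = 168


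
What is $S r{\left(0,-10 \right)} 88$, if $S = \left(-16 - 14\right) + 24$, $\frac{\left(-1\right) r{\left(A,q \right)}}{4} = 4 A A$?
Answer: $0$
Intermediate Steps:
$r{\left(A,q \right)} = - 16 A^{2}$ ($r{\left(A,q \right)} = - 4 \cdot 4 A A = - 4 \cdot 4 A^{2} = - 16 A^{2}$)
$S = -6$ ($S = -30 + 24 = -6$)
$S r{\left(0,-10 \right)} 88 = - 6 \left(- 16 \cdot 0^{2}\right) 88 = - 6 \left(\left(-16\right) 0\right) 88 = \left(-6\right) 0 \cdot 88 = 0 \cdot 88 = 0$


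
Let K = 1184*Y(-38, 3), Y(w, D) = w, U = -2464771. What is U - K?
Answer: -2419779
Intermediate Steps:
K = -44992 (K = 1184*(-38) = -44992)
U - K = -2464771 - 1*(-44992) = -2464771 + 44992 = -2419779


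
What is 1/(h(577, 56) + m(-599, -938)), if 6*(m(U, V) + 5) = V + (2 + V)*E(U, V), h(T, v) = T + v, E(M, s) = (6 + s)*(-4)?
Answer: -3/1743289 ≈ -1.7209e-6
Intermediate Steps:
E(M, s) = -24 - 4*s
m(U, V) = -5 + V/6 + (-24 - 4*V)*(2 + V)/6 (m(U, V) = -5 + (V + (2 + V)*(-24 - 4*V))/6 = -5 + (V + (-24 - 4*V)*(2 + V))/6 = -5 + (V/6 + (-24 - 4*V)*(2 + V)/6) = -5 + V/6 + (-24 - 4*V)*(2 + V)/6)
1/(h(577, 56) + m(-599, -938)) = 1/((577 + 56) + (-13 - 31/6*(-938) - 2/3*(-938)**2)) = 1/(633 + (-13 + 14539/3 - 2/3*879844)) = 1/(633 + (-13 + 14539/3 - 1759688/3)) = 1/(633 - 1745188/3) = 1/(-1743289/3) = -3/1743289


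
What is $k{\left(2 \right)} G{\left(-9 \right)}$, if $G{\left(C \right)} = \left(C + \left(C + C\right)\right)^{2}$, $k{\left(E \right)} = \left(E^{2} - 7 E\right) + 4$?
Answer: $-4374$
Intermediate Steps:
$k{\left(E \right)} = 4 + E^{2} - 7 E$
$G{\left(C \right)} = 9 C^{2}$ ($G{\left(C \right)} = \left(C + 2 C\right)^{2} = \left(3 C\right)^{2} = 9 C^{2}$)
$k{\left(2 \right)} G{\left(-9 \right)} = \left(4 + 2^{2} - 14\right) 9 \left(-9\right)^{2} = \left(4 + 4 - 14\right) 9 \cdot 81 = \left(-6\right) 729 = -4374$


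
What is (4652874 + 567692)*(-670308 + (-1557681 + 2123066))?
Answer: -547757446418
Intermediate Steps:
(4652874 + 567692)*(-670308 + (-1557681 + 2123066)) = 5220566*(-670308 + 565385) = 5220566*(-104923) = -547757446418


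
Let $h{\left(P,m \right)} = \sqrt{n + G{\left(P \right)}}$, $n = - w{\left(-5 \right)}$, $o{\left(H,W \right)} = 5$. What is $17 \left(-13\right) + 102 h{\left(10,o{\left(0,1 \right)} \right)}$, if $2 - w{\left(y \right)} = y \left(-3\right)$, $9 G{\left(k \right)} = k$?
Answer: $-221 + 34 \sqrt{127} \approx 162.16$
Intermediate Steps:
$G{\left(k \right)} = \frac{k}{9}$
$w{\left(y \right)} = 2 + 3 y$ ($w{\left(y \right)} = 2 - y \left(-3\right) = 2 - - 3 y = 2 + 3 y$)
$n = 13$ ($n = - (2 + 3 \left(-5\right)) = - (2 - 15) = \left(-1\right) \left(-13\right) = 13$)
$h{\left(P,m \right)} = \sqrt{13 + \frac{P}{9}}$
$17 \left(-13\right) + 102 h{\left(10,o{\left(0,1 \right)} \right)} = 17 \left(-13\right) + 102 \frac{\sqrt{117 + 10}}{3} = -221 + 102 \frac{\sqrt{127}}{3} = -221 + 34 \sqrt{127}$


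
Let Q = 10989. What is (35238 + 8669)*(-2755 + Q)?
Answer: 361530238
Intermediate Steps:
(35238 + 8669)*(-2755 + Q) = (35238 + 8669)*(-2755 + 10989) = 43907*8234 = 361530238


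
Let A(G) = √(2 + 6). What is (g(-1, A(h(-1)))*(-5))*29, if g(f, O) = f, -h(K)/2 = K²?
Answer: 145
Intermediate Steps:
h(K) = -2*K²
A(G) = 2*√2 (A(G) = √8 = 2*√2)
(g(-1, A(h(-1)))*(-5))*29 = -1*(-5)*29 = 5*29 = 145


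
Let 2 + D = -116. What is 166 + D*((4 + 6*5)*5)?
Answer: -19894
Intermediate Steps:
D = -118 (D = -2 - 116 = -118)
166 + D*((4 + 6*5)*5) = 166 - 118*(4 + 6*5)*5 = 166 - 118*(4 + 30)*5 = 166 - 4012*5 = 166 - 118*170 = 166 - 20060 = -19894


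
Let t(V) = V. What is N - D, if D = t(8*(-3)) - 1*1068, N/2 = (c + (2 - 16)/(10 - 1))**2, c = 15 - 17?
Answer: 90500/81 ≈ 1117.3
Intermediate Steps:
c = -2
N = 2048/81 (N = 2*(-2 + (2 - 16)/(10 - 1))**2 = 2*(-2 - 14/9)**2 = 2*(-32/9)**2 = 2*(1024/81) = 2048/81 ≈ 25.284)
D = -1092 (D = 8*(-3) - 1*1068 = -24 - 1068 = -1092)
N - D = 2048/81 - 1*(-1092) = 2048/81 + 1092 = 90500/81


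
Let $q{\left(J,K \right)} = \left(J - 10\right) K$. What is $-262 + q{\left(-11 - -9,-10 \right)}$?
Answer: $-142$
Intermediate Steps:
$q{\left(J,K \right)} = K \left(-10 + J\right)$ ($q{\left(J,K \right)} = \left(-10 + J\right) K = K \left(-10 + J\right)$)
$-262 + q{\left(-11 - -9,-10 \right)} = -262 - 10 \left(-10 - 2\right) = -262 - -120 = -262 + 120 = -142$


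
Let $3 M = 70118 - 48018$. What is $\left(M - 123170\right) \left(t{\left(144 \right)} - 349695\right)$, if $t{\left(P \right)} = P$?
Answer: $40479170970$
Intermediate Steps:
$M = \frac{22100}{3}$ ($M = \frac{70118 - 48018}{3} = \frac{1}{3} \cdot 22100 = \frac{22100}{3} \approx 7366.7$)
$\left(M - 123170\right) \left(t{\left(144 \right)} - 349695\right) = \left(\frac{22100}{3} - 123170\right) \left(144 - 349695\right) = \left(- \frac{347410}{3}\right) \left(-349551\right) = 40479170970$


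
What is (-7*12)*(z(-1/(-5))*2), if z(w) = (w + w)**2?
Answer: -672/25 ≈ -26.880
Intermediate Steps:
z(w) = 4*w**2 (z(w) = (2*w)**2 = 4*w**2)
(-7*12)*(z(-1/(-5))*2) = (-7*12)*((4*(-1/(-5))**2)*2) = -84*4*(-1*(-1/5))**2*2 = -84*4*(1/5)**2*2 = -84*4*(1/25)*2 = -336*2/25 = -84*8/25 = -672/25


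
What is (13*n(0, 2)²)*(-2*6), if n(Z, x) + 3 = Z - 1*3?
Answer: -5616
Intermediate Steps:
n(Z, x) = -6 + Z (n(Z, x) = -3 + (Z - 1*3) = -3 + (Z - 3) = -3 + (-3 + Z) = -6 + Z)
(13*n(0, 2)²)*(-2*6) = (13*(-6 + 0)²)*(-2*6) = (13*(-6)²)*(-12) = (13*36)*(-12) = 468*(-12) = -5616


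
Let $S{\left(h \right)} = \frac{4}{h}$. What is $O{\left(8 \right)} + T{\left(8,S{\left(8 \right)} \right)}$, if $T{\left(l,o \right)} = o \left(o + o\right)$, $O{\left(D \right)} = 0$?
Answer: $\frac{1}{2} \approx 0.5$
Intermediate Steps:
$T{\left(l,o \right)} = 2 o^{2}$ ($T{\left(l,o \right)} = o 2 o = 2 o^{2}$)
$O{\left(8 \right)} + T{\left(8,S{\left(8 \right)} \right)} = 0 + 2 \left(\frac{4}{8}\right)^{2} = 0 + 2 \left(4 \cdot \frac{1}{8}\right)^{2} = 0 + \frac{2}{4} = 0 + 2 \cdot \frac{1}{4} = 0 + \frac{1}{2} = \frac{1}{2}$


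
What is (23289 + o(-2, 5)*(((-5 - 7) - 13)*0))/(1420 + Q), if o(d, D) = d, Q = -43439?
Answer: -23289/42019 ≈ -0.55425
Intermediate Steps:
(23289 + o(-2, 5)*(((-5 - 7) - 13)*0))/(1420 + Q) = (23289 - 2*((-5 - 7) - 13)*0)/(1420 - 43439) = (23289 - 2*(-12 - 13)*0)/(-42019) = (23289 - (-50)*0)*(-1/42019) = (23289 - 2*0)*(-1/42019) = (23289 + 0)*(-1/42019) = 23289*(-1/42019) = -23289/42019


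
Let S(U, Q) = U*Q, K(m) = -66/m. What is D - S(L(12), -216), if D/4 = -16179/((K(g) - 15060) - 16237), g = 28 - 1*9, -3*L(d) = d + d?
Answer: -1026427548/594709 ≈ -1725.9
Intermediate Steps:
L(d) = -2*d/3 (L(d) = -(d + d)/3 = -2*d/3)
g = 19 (g = 28 - 9 = 19)
S(U, Q) = Q*U
D = 1229604/594709 (D = 4*(-16179/((-66/19 - 15060) - 16237)) = 4*(-16179/(-286206/19 - 16237)) = 4*(-16179/(-594709/19)) = 4*(-16179*(-19/594709)) = 4*(307401/594709) = 1229604/594709 ≈ 2.0676)
D - S(L(12), -216) = 1229604/594709 - (-216)*(-2/3*12) = 1229604/594709 - (-216)*(-8) = 1229604/594709 - 1*1728 = 1229604/594709 - 1728 = -1026427548/594709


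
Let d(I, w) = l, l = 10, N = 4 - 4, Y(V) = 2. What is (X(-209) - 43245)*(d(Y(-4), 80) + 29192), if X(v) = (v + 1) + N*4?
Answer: -1268914506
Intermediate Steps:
N = 0
X(v) = 1 + v (X(v) = (v + 1) + 0*4 = (1 + v) + 0 = 1 + v)
d(I, w) = 10
(X(-209) - 43245)*(d(Y(-4), 80) + 29192) = ((1 - 209) - 43245)*(10 + 29192) = (-208 - 43245)*29202 = -43453*29202 = -1268914506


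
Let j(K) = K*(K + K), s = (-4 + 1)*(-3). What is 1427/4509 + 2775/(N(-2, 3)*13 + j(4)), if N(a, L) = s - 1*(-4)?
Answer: 4266434/302103 ≈ 14.122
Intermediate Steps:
s = 9 (s = -3*(-3) = 9)
j(K) = 2*K² (j(K) = K*(2*K) = 2*K²)
N(a, L) = 13 (N(a, L) = 9 - 1*(-4) = 9 + 4 = 13)
1427/4509 + 2775/(N(-2, 3)*13 + j(4)) = 1427/4509 + 2775/(13*13 + 2*4²) = 1427*(1/4509) + 2775/(169 + 2*16) = 1427/4509 + 2775/(169 + 32) = 1427/4509 + 2775/201 = 1427/4509 + 2775*(1/201) = 1427/4509 + 925/67 = 4266434/302103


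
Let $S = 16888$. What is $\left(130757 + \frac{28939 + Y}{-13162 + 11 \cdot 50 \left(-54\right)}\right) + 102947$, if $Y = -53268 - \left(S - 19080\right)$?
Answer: $\frac{10017042985}{42862} \approx 2.337 \cdot 10^{5}$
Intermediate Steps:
$Y = -51076$ ($Y = -53268 - \left(16888 - 19080\right) = -53268 - -2192 = -53268 + 2192 = -51076$)
$\left(130757 + \frac{28939 + Y}{-13162 + 11 \cdot 50 \left(-54\right)}\right) + 102947 = \left(130757 + \frac{28939 - 51076}{-13162 + 11 \cdot 50 \left(-54\right)}\right) + 102947 = \left(130757 - \frac{22137}{-13162 + 550 \left(-54\right)}\right) + 102947 = \left(130757 - \frac{22137}{-13162 - 29700}\right) + 102947 = \left(130757 - \frac{22137}{-42862}\right) + 102947 = \left(130757 - - \frac{22137}{42862}\right) + 102947 = \left(130757 + \frac{22137}{42862}\right) + 102947 = \frac{5604528671}{42862} + 102947 = \frac{10017042985}{42862}$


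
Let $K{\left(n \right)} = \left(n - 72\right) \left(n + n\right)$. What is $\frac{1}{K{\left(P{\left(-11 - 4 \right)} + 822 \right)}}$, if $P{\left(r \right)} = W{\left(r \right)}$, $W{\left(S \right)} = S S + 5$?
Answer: $\frac{1}{2061920} \approx 4.8498 \cdot 10^{-7}$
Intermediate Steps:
$W{\left(S \right)} = 5 + S^{2}$ ($W{\left(S \right)} = S^{2} + 5 = 5 + S^{2}$)
$P{\left(r \right)} = 5 + r^{2}$
$K{\left(n \right)} = 2 n \left(-72 + n\right)$ ($K{\left(n \right)} = \left(-72 + n\right) 2 n = 2 n \left(-72 + n\right)$)
$\frac{1}{K{\left(P{\left(-11 - 4 \right)} + 822 \right)}} = \frac{1}{2 \left(\left(5 + \left(-11 - 4\right)^{2}\right) + 822\right) \left(-72 + \left(\left(5 + \left(-11 - 4\right)^{2}\right) + 822\right)\right)} = \frac{1}{2 \left(\left(5 + \left(-15\right)^{2}\right) + 822\right) \left(-72 + \left(\left(5 + \left(-15\right)^{2}\right) + 822\right)\right)} = \frac{1}{2 \left(\left(5 + 225\right) + 822\right) \left(-72 + \left(\left(5 + 225\right) + 822\right)\right)} = \frac{1}{2 \left(230 + 822\right) \left(-72 + \left(230 + 822\right)\right)} = \frac{1}{2 \cdot 1052 \left(-72 + 1052\right)} = \frac{1}{2 \cdot 1052 \cdot 980} = \frac{1}{2061920}$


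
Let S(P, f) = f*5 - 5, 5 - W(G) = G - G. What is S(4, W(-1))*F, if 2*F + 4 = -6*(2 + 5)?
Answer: -460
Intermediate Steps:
W(G) = 5 (W(G) = 5 - (G - G) = 5 - 1*0 = 5 + 0 = 5)
F = -23 (F = -2 + (-6*(2 + 5))/2 = -2 + (-6*7)/2 = -2 + (½)*(-42) = -2 - 21 = -23)
S(P, f) = -5 + 5*f (S(P, f) = 5*f - 5 = -5 + 5*f)
S(4, W(-1))*F = (-5 + 5*5)*(-23) = (-5 + 25)*(-23) = 20*(-23) = -460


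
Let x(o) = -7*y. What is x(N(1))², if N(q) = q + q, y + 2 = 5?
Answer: 441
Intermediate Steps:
y = 3 (y = -2 + 5 = 3)
N(q) = 2*q
x(o) = -21 (x(o) = -7*3 = -21)
x(N(1))² = (-21)² = 441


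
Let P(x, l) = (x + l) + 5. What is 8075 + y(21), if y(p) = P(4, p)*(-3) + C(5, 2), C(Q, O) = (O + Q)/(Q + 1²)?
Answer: 47917/6 ≈ 7986.2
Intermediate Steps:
P(x, l) = 5 + l + x (P(x, l) = (l + x) + 5 = 5 + l + x)
C(Q, O) = (O + Q)/(1 + Q) (C(Q, O) = (O + Q)/(Q + 1) = (O + Q)/(1 + Q))
y(p) = -155/6 - 3*p (y(p) = (5 + p + 4)*(-3) + (2 + 5)/(1 + 5) = (9 + p)*(-3) + 7/6 = (-27 - 3*p) + (⅙)*7 = (-27 - 3*p) + 7/6 = -155/6 - 3*p)
8075 + y(21) = 8075 + (-155/6 - 3*21) = 8075 + (-155/6 - 63) = 8075 - 533/6 = 47917/6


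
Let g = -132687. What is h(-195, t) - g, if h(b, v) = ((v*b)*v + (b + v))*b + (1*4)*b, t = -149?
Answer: 844392012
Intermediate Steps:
h(b, v) = 4*b + b*(b + v + b*v²) (h(b, v) = ((b*v)*v + (b + v))*b + 4*b = (b*v² + (b + v))*b + 4*b = (b + v + b*v²)*b + 4*b = b*(b + v + b*v²) + 4*b = 4*b + b*(b + v + b*v²))
h(-195, t) - g = -195*(4 - 195 - 149 - 195*(-149)²) - 1*(-132687) = -195*(4 - 195 - 149 - 195*22201) + 132687 = -195*(4 - 195 - 149 - 4329195) + 132687 = -195*(-4329535) + 132687 = 844259325 + 132687 = 844392012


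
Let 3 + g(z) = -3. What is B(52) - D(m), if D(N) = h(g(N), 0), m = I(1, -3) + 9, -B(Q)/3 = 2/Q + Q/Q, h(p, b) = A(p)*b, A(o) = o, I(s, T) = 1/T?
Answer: -81/26 ≈ -3.1154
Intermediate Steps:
g(z) = -6 (g(z) = -3 - 3 = -6)
h(p, b) = b*p (h(p, b) = p*b = b*p)
B(Q) = -3 - 6/Q (B(Q) = -3*(2/Q + Q/Q) = -3*(2/Q + 1) = -3*(1 + 2/Q) = -3 - 6/Q)
m = 26/3 (m = 1/(-3) + 9 = -1/3 + 9 = 26/3 ≈ 8.6667)
D(N) = 0 (D(N) = 0*(-6) = 0)
B(52) - D(m) = (-3 - 6/52) - 1*0 = (-3 - 6*1/52) + 0 = (-3 - 3/26) + 0 = -81/26 + 0 = -81/26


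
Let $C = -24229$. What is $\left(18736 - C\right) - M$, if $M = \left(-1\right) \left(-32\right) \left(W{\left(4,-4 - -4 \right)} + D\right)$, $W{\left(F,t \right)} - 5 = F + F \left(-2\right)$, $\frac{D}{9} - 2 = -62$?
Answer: $60213$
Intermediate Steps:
$D = -540$ ($D = 18 + 9 \left(-62\right) = 18 - 558 = -540$)
$W{\left(F,t \right)} = 5 - F$ ($W{\left(F,t \right)} = 5 + \left(F + F \left(-2\right)\right) = 5 + \left(F - 2 F\right) = 5 - F$)
$M = -17248$ ($M = \left(-1\right) \left(-32\right) \left(\left(5 - 4\right) - 540\right) = 32 \left(\left(5 - 4\right) - 540\right) = 32 \left(1 - 540\right) = 32 \left(-539\right) = -17248$)
$\left(18736 - C\right) - M = \left(18736 - -24229\right) - -17248 = \left(18736 + 24229\right) + 17248 = 42965 + 17248 = 60213$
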